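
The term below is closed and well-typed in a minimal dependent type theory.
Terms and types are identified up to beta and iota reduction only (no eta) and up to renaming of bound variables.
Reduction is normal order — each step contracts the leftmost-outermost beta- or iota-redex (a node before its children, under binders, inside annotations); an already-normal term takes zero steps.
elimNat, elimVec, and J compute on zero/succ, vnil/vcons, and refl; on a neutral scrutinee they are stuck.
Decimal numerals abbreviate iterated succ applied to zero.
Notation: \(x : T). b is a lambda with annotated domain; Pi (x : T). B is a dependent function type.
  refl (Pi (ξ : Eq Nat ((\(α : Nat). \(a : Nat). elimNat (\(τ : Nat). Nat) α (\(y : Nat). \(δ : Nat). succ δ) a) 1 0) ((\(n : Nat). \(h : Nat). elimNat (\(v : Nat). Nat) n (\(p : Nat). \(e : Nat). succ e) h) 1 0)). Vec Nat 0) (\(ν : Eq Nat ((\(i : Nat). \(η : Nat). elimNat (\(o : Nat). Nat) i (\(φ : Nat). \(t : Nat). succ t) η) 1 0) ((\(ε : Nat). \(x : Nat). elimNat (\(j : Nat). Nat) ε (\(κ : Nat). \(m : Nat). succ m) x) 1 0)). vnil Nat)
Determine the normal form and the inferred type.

normal form:
  refl (Pi (ξ : Eq Nat 1 1). Vec Nat 0) (\(α : Eq Nat 1 1). vnil Nat)
the term's type:
  Eq (Pi (ξ : Eq Nat 1 1). Vec Nat 0) (\(α : Eq Nat 1 1). vnil Nat) (\(a : Eq Nat 1 1). vnil Nat)


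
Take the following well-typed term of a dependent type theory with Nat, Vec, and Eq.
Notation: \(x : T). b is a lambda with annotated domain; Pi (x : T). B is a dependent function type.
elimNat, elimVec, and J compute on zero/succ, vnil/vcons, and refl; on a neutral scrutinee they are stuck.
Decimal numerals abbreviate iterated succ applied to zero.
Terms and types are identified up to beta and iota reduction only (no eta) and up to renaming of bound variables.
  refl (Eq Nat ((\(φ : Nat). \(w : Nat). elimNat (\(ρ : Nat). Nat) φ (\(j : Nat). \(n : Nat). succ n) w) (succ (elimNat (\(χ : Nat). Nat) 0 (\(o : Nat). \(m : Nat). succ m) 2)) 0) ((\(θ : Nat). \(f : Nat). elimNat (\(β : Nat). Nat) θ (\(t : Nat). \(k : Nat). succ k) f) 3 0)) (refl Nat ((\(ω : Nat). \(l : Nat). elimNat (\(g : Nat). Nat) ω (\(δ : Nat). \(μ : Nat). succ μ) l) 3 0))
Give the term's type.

inferred type:
  Eq (Eq Nat 3 3) (refl Nat 3) (refl Nat 3)


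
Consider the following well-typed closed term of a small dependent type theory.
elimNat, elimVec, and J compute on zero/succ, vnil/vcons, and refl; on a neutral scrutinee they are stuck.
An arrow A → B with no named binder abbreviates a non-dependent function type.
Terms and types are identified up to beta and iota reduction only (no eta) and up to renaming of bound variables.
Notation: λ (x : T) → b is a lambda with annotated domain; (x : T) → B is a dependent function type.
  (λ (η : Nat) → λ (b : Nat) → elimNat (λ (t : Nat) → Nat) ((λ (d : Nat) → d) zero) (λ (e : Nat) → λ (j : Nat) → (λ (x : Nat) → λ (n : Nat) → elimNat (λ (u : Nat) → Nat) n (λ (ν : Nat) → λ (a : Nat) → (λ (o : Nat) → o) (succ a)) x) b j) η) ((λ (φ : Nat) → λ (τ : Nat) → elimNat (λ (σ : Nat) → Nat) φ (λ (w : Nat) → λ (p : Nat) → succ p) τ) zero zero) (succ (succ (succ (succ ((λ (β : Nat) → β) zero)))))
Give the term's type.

the term's type:
  Nat


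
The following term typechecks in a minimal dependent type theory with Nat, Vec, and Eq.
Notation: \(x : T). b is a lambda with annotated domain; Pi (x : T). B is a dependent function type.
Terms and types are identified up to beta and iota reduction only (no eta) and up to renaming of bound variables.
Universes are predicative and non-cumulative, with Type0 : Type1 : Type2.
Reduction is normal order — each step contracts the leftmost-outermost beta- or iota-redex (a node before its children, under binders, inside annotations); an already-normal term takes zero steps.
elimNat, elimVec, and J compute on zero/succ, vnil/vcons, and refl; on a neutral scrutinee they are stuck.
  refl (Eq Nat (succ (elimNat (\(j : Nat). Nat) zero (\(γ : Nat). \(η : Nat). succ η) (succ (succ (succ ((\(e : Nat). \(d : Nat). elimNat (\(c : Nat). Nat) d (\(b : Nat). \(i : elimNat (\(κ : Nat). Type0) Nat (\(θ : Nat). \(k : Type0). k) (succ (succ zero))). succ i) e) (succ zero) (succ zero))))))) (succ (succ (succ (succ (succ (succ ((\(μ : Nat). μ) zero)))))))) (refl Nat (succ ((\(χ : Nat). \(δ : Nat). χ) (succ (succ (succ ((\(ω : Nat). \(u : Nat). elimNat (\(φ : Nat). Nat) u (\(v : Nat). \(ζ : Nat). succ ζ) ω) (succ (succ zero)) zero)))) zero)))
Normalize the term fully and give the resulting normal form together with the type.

resulting normal form:
  refl (Eq Nat (succ (succ (succ (succ (succ (succ zero)))))) (succ (succ (succ (succ (succ (succ zero))))))) (refl Nat (succ (succ (succ (succ (succ (succ zero)))))))
inferred type:
  Eq (Eq Nat (succ (succ (succ (succ (succ (succ zero)))))) (succ (succ (succ (succ (succ (succ zero))))))) (refl Nat (succ (succ (succ (succ (succ (succ zero))))))) (refl Nat (succ (succ (succ (succ (succ (succ zero)))))))
observation: 34 normal-order steps normalize the term, beginning with an elimNat iota-redex.


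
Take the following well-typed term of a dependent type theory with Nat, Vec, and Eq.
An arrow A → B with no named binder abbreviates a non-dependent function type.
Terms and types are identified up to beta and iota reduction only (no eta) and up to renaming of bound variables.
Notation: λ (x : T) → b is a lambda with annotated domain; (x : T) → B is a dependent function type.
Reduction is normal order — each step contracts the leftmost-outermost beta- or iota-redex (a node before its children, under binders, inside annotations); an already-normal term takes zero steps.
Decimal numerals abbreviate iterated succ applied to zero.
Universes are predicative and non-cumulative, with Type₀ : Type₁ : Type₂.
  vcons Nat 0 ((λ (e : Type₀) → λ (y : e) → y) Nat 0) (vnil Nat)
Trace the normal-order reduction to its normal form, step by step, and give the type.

reduction (normal order):
  vcons Nat 0 ((λ (e : Type₀) → λ (y : e) → y) Nat 0) (vnil Nat)
  ~> vcons Nat 0 ((λ (e : Nat) → e) 0) (vnil Nat)
  ~> vcons Nat 0 0 (vnil Nat)
the term's type:
  Vec Nat 1


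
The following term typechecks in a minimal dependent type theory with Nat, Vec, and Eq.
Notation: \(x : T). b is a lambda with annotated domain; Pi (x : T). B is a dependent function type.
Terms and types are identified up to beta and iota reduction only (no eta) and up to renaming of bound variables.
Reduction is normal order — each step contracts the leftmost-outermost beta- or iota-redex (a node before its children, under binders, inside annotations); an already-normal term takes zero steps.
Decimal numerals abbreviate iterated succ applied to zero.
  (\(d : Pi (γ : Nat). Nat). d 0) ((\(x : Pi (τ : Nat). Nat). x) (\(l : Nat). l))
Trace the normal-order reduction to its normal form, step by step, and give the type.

normal-order reduction:
  (\(d : Pi (γ : Nat). Nat). d 0) ((\(x : Pi (τ : Nat). Nat). x) (\(l : Nat). l))
  ~> (\(d : Pi (γ : Nat). Nat). d) (\(x : Nat). x) 0
  ~> (\(d : Nat). d) 0
  ~> 0
inferred type:
  Nat


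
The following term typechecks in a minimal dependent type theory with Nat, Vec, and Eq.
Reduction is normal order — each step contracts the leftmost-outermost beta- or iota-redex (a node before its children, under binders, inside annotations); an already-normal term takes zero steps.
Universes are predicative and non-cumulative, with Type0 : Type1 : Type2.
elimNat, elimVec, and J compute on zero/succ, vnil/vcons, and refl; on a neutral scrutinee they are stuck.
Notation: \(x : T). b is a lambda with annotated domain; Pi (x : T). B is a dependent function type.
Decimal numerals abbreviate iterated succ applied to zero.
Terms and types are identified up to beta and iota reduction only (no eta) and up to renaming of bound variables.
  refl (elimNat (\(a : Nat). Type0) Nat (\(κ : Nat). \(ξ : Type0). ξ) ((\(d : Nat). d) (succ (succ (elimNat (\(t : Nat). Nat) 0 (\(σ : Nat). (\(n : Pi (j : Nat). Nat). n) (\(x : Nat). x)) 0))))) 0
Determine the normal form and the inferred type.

reduced normal form:
  refl Nat 0
type:
  Eq Nat 0 0
observation: contracting a beta-redex first, the term normalizes in 9 steps.


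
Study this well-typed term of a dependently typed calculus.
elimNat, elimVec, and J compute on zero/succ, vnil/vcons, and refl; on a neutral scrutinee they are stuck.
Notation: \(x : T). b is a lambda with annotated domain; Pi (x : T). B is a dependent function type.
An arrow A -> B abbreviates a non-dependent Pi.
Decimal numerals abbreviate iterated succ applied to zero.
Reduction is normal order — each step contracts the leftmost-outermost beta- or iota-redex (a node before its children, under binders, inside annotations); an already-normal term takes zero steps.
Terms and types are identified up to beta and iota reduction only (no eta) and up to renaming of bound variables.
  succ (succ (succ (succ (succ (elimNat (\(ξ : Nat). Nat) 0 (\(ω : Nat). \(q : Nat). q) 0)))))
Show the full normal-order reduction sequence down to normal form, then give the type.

reduction (normal order):
  succ (succ (succ (succ (succ (elimNat (\(ξ : Nat). Nat) 0 (\(ω : Nat). \(q : Nat). q) 0)))))
  ~> 5
type:
  Nat


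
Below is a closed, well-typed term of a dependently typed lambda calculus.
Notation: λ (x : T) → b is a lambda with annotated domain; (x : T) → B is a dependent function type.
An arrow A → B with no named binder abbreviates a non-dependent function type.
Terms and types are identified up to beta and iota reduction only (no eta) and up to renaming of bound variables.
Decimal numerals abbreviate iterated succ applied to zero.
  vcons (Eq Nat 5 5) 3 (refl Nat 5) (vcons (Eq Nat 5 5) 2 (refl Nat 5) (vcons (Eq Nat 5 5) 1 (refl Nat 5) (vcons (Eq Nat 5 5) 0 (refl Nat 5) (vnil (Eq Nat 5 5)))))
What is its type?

inferred type:
  Vec (Eq Nat 5 5) 4


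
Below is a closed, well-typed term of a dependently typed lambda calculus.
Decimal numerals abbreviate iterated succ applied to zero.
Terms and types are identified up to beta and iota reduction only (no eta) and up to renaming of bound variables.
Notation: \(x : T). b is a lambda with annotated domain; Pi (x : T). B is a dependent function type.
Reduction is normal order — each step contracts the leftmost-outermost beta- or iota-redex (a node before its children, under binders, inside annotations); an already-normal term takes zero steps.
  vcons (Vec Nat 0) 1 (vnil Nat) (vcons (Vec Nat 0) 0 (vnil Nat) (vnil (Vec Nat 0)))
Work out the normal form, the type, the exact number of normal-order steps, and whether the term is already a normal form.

normal form:
  vcons (Vec Nat 0) 1 (vnil Nat) (vcons (Vec Nat 0) 0 (vnil Nat) (vnil (Vec Nat 0)))
type:
  Vec (Vec Nat 0) 2
normal-order step count: 0
already normal: yes


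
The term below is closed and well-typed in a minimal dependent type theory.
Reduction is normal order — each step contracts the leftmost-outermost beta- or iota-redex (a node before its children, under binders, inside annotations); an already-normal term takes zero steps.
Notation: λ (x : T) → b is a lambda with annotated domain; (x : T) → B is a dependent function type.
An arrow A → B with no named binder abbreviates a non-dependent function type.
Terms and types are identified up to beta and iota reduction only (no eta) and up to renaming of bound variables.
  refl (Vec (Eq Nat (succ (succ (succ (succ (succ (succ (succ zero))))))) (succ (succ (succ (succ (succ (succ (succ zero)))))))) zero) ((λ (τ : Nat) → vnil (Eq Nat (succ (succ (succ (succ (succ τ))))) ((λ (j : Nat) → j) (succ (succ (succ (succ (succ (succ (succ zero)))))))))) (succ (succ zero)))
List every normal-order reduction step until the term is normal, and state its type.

normal-order reduction:
  refl (Vec (Eq Nat (succ (succ (succ (succ (succ (succ (succ zero))))))) (succ (succ (succ (succ (succ (succ (succ zero)))))))) zero) ((λ (τ : Nat) → vnil (Eq Nat (succ (succ (succ (succ (succ τ))))) ((λ (j : Nat) → j) (succ (succ (succ (succ (succ (succ (succ zero)))))))))) (succ (succ zero)))
  ~> refl (Vec (Eq Nat (succ (succ (succ (succ (succ (succ (succ zero))))))) (succ (succ (succ (succ (succ (succ (succ zero)))))))) zero) (vnil (Eq Nat (succ (succ (succ (succ (succ (succ (succ zero))))))) ((λ (τ : Nat) → τ) (succ (succ (succ (succ (succ (succ (succ zero))))))))))
  ~> refl (Vec (Eq Nat (succ (succ (succ (succ (succ (succ (succ zero))))))) (succ (succ (succ (succ (succ (succ (succ zero)))))))) zero) (vnil (Eq Nat (succ (succ (succ (succ (succ (succ (succ zero))))))) (succ (succ (succ (succ (succ (succ (succ zero)))))))))
inferred type:
  Eq (Vec (Eq Nat (succ (succ (succ (succ (succ (succ (succ zero))))))) (succ (succ (succ (succ (succ (succ (succ zero)))))))) zero) (vnil (Eq Nat (succ (succ (succ (succ (succ (succ (succ zero))))))) (succ (succ (succ (succ (succ (succ (succ zero))))))))) (vnil (Eq Nat (succ (succ (succ (succ (succ (succ (succ zero))))))) (succ (succ (succ (succ (succ (succ (succ zero)))))))))


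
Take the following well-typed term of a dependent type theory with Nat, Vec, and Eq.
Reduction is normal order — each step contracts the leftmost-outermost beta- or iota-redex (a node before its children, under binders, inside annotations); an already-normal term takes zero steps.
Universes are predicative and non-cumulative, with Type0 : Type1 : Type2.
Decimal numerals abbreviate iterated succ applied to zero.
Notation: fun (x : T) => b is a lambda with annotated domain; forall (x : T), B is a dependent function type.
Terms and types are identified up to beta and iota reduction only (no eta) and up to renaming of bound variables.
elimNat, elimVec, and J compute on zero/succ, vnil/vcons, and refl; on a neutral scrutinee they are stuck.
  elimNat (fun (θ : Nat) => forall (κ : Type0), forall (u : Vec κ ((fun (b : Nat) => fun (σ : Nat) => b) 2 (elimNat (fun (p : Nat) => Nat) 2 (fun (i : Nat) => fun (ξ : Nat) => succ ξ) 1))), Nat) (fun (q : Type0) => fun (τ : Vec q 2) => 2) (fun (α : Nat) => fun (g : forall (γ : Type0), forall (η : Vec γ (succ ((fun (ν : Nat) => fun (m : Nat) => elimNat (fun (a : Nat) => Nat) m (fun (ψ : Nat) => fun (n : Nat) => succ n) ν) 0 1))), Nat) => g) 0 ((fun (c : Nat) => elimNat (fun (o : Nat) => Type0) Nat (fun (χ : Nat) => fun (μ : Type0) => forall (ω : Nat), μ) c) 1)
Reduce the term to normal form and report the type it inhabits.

reduced normal form:
  fun (θ : Vec (forall (κ : Nat), Nat) 2) => 2
type:
  forall (θ : Vec (forall (κ : Nat), Nat) 2), Nat


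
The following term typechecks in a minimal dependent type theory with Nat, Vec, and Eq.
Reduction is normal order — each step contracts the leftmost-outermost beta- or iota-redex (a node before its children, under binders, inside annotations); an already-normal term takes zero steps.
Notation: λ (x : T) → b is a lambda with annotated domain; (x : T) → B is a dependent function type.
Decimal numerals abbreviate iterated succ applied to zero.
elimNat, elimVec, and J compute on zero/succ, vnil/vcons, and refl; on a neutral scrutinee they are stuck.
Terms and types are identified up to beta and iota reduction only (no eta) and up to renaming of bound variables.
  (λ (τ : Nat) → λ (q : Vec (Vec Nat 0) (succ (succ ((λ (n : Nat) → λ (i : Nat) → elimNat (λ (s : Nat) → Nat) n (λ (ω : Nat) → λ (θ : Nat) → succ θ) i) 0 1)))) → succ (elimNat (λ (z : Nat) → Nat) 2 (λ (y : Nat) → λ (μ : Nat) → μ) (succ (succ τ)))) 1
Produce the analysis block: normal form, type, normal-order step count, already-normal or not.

normal form:
  λ (τ : Vec (Vec Nat 0) 3) → 3
type:
  (τ : Vec (Vec Nat 0) 3) → Nat
steps to reach normal form (normal order): 17
term was already normal: no
first redex: a beta-redex


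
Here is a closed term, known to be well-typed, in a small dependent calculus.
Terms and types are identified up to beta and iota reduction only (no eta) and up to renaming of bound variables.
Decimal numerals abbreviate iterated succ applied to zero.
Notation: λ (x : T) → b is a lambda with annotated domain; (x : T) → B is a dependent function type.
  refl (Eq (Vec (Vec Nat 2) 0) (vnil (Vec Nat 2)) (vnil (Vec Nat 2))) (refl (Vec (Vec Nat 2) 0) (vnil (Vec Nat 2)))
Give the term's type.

inferred type:
  Eq (Eq (Vec (Vec Nat 2) 0) (vnil (Vec Nat 2)) (vnil (Vec Nat 2))) (refl (Vec (Vec Nat 2) 0) (vnil (Vec Nat 2))) (refl (Vec (Vec Nat 2) 0) (vnil (Vec Nat 2)))


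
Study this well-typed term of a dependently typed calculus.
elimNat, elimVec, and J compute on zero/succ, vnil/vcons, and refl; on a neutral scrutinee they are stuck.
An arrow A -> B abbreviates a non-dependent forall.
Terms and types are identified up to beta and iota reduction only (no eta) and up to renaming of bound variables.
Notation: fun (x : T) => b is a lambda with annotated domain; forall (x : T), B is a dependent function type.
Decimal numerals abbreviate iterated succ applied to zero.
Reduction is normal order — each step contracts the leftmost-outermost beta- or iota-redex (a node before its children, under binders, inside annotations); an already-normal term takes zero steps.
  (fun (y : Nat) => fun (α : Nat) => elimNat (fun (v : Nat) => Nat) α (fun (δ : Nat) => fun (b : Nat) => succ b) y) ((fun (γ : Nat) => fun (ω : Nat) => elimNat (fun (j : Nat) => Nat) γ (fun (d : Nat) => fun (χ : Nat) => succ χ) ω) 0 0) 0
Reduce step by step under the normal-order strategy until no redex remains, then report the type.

normal-order reduction sequence:
  (fun (y : Nat) => fun (α : Nat) => elimNat (fun (v : Nat) => Nat) α (fun (δ : Nat) => fun (b : Nat) => succ b) y) ((fun (γ : Nat) => fun (ω : Nat) => elimNat (fun (j : Nat) => Nat) γ (fun (d : Nat) => fun (χ : Nat) => succ χ) ω) 0 0) 0
  ~> (fun (y : Nat) => elimNat (fun (α : Nat) => Nat) y (fun (v : Nat) => fun (δ : Nat) => succ δ) ((fun (b : Nat) => fun (γ : Nat) => elimNat (fun (ω : Nat) => Nat) b (fun (j : Nat) => fun (d : Nat) => succ d) γ) 0 0)) 0
  ~> elimNat (fun (y : Nat) => Nat) 0 (fun (α : Nat) => fun (v : Nat) => succ v) ((fun (δ : Nat) => fun (b : Nat) => elimNat (fun (γ : Nat) => Nat) δ (fun (ω : Nat) => fun (j : Nat) => succ j) b) 0 0)
  ~> elimNat (fun (y : Nat) => Nat) 0 (fun (α : Nat) => fun (v : Nat) => succ v) ((fun (δ : Nat) => elimNat (fun (b : Nat) => Nat) 0 (fun (γ : Nat) => fun (ω : Nat) => succ ω) δ) 0)
  ~> elimNat (fun (y : Nat) => Nat) 0 (fun (α : Nat) => fun (v : Nat) => succ v) (elimNat (fun (δ : Nat) => Nat) 0 (fun (b : Nat) => fun (γ : Nat) => succ γ) 0)
  ~> elimNat (fun (y : Nat) => Nat) 0 (fun (α : Nat) => fun (v : Nat) => succ v) 0
  ~> 0
type:
  Nat


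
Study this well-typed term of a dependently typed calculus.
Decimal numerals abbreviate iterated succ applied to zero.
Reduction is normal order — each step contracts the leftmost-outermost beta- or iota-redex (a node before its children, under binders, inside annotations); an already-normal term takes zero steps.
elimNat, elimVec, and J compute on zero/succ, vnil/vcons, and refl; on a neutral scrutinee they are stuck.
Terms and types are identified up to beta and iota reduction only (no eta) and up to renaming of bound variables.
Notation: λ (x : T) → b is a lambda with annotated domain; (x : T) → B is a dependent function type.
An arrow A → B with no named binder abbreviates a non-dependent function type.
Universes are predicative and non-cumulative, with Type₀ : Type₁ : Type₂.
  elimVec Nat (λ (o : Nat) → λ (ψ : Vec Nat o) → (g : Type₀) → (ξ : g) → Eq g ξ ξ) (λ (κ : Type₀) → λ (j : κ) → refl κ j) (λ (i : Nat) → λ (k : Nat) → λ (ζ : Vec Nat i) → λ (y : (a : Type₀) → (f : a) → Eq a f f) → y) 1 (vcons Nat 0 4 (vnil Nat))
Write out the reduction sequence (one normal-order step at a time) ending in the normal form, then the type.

normal-order reduction:
  elimVec Nat (λ (o : Nat) → λ (ψ : Vec Nat o) → (g : Type₀) → (ξ : g) → Eq g ξ ξ) (λ (κ : Type₀) → λ (j : κ) → refl κ j) (λ (i : Nat) → λ (k : Nat) → λ (ζ : Vec Nat i) → λ (y : (a : Type₀) → (f : a) → Eq a f f) → y) 1 (vcons Nat 0 4 (vnil Nat))
  ~> (λ (o : Nat) → λ (ψ : Nat) → λ (g : Vec Nat o) → λ (ξ : (κ : Type₀) → (j : κ) → Eq κ j j) → ξ) 0 4 (vnil Nat) (elimVec Nat (λ (i : Nat) → λ (k : Vec Nat i) → (ζ : Type₀) → (y : ζ) → Eq ζ y y) (λ (a : Type₀) → λ (f : a) → refl a f) (λ (μ : Nat) → λ (z : Nat) → λ (χ : Vec Nat μ) → λ (l : (b : Type₀) → (w : b) → Eq b w w) → l) 0 (vnil Nat))
  ~> (λ (o : Nat) → λ (ψ : Vec Nat 0) → λ (g : (ξ : Type₀) → (κ : ξ) → Eq ξ κ κ) → g) 4 (vnil Nat) (elimVec Nat (λ (j : Nat) → λ (i : Vec Nat j) → (k : Type₀) → (ζ : k) → Eq k ζ ζ) (λ (y : Type₀) → λ (a : y) → refl y a) (λ (f : Nat) → λ (μ : Nat) → λ (z : Vec Nat f) → λ (χ : (l : Type₀) → (b : l) → Eq l b b) → χ) 0 (vnil Nat))
  ~> (λ (o : Vec Nat 0) → λ (ψ : (g : Type₀) → (ξ : g) → Eq g ξ ξ) → ψ) (vnil Nat) (elimVec Nat (λ (κ : Nat) → λ (j : Vec Nat κ) → (i : Type₀) → (k : i) → Eq i k k) (λ (ζ : Type₀) → λ (y : ζ) → refl ζ y) (λ (a : Nat) → λ (f : Nat) → λ (μ : Vec Nat a) → λ (z : (χ : Type₀) → (l : χ) → Eq χ l l) → z) 0 (vnil Nat))
  ~> (λ (o : (ψ : Type₀) → (g : ψ) → Eq ψ g g) → o) (elimVec Nat (λ (ξ : Nat) → λ (κ : Vec Nat ξ) → (j : Type₀) → (i : j) → Eq j i i) (λ (k : Type₀) → λ (ζ : k) → refl k ζ) (λ (y : Nat) → λ (a : Nat) → λ (f : Vec Nat y) → λ (μ : (z : Type₀) → (χ : z) → Eq z χ χ) → μ) 0 (vnil Nat))
  ~> elimVec Nat (λ (o : Nat) → λ (ψ : Vec Nat o) → (g : Type₀) → (ξ : g) → Eq g ξ ξ) (λ (κ : Type₀) → λ (j : κ) → refl κ j) (λ (i : Nat) → λ (k : Nat) → λ (ζ : Vec Nat i) → λ (y : (a : Type₀) → (f : a) → Eq a f f) → y) 0 (vnil Nat)
  ~> λ (o : Type₀) → λ (ψ : o) → refl o ψ
the term's type:
  (o : Type₀) → (ψ : o) → Eq o ψ ψ


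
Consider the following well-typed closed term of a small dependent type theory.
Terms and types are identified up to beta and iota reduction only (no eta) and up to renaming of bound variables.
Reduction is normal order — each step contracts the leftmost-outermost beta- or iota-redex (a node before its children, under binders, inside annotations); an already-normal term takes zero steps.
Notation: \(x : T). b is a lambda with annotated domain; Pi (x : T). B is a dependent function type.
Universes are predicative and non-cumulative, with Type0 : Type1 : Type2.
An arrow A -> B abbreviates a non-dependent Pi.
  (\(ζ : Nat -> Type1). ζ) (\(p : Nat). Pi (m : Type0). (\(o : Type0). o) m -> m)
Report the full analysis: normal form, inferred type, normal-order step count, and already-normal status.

reduced normal form:
  \(ζ : Nat). Pi (p : Type0). p -> p
type:
  Nat -> Type1
normal-order step count: 2
started in normal form: no
first contracted redex: a beta-redex


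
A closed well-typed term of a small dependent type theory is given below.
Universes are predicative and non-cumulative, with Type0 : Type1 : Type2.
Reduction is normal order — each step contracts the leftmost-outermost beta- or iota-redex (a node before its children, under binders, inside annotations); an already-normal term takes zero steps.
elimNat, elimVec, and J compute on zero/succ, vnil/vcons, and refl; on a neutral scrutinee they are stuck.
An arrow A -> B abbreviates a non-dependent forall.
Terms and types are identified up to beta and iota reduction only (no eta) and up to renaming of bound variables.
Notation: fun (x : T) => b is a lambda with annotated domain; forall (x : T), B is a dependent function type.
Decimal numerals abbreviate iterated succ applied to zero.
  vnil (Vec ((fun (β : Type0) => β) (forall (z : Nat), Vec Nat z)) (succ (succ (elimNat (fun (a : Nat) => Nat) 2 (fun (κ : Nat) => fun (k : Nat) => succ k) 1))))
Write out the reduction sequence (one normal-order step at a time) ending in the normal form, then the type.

normal-order reduction:
  vnil (Vec ((fun (β : Type0) => β) (forall (z : Nat), Vec Nat z)) (succ (succ (elimNat (fun (a : Nat) => Nat) 2 (fun (κ : Nat) => fun (k : Nat) => succ k) 1))))
  ~> vnil (Vec (forall (β : Nat), Vec Nat β) (succ (succ (elimNat (fun (z : Nat) => Nat) 2 (fun (a : Nat) => fun (κ : Nat) => succ κ) 1))))
  ~> vnil (Vec (forall (β : Nat), Vec Nat β) (succ (succ ((fun (z : Nat) => fun (a : Nat) => succ a) 0 (elimNat (fun (κ : Nat) => Nat) 2 (fun (k : Nat) => fun (r : Nat) => succ r) 0)))))
  ~> vnil (Vec (forall (β : Nat), Vec Nat β) (succ (succ ((fun (z : Nat) => succ z) (elimNat (fun (a : Nat) => Nat) 2 (fun (κ : Nat) => fun (k : Nat) => succ k) 0)))))
  ~> vnil (Vec (forall (β : Nat), Vec Nat β) (succ (succ (succ (elimNat (fun (z : Nat) => Nat) 2 (fun (a : Nat) => fun (κ : Nat) => succ κ) 0)))))
  ~> vnil (Vec (forall (β : Nat), Vec Nat β) 5)
inferred type:
  Vec (Vec (forall (β : Nat), Vec Nat β) 5) 0


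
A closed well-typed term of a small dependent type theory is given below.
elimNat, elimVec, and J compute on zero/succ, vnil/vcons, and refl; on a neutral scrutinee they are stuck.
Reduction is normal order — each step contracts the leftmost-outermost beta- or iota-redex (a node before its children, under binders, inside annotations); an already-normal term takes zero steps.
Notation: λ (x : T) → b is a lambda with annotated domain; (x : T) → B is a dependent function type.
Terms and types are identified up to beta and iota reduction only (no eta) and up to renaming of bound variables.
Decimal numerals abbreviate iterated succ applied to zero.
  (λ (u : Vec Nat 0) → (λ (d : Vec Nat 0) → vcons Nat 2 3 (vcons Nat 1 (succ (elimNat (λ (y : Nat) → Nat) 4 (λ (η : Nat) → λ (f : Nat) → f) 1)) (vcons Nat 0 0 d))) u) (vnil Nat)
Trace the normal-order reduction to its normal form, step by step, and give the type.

normal-order reduction:
  (λ (u : Vec Nat 0) → (λ (d : Vec Nat 0) → vcons Nat 2 3 (vcons Nat 1 (succ (elimNat (λ (y : Nat) → Nat) 4 (λ (η : Nat) → λ (f : Nat) → f) 1)) (vcons Nat 0 0 d))) u) (vnil Nat)
  ~> (λ (u : Vec Nat 0) → vcons Nat 2 3 (vcons Nat 1 (succ (elimNat (λ (d : Nat) → Nat) 4 (λ (y : Nat) → λ (η : Nat) → η) 1)) (vcons Nat 0 0 u))) (vnil Nat)
  ~> vcons Nat 2 3 (vcons Nat 1 (succ (elimNat (λ (u : Nat) → Nat) 4 (λ (d : Nat) → λ (y : Nat) → y) 1)) (vcons Nat 0 0 (vnil Nat)))
  ~> vcons Nat 2 3 (vcons Nat 1 (succ ((λ (u : Nat) → λ (d : Nat) → d) 0 (elimNat (λ (y : Nat) → Nat) 4 (λ (η : Nat) → λ (f : Nat) → f) 0))) (vcons Nat 0 0 (vnil Nat)))
  ~> vcons Nat 2 3 (vcons Nat 1 (succ ((λ (u : Nat) → u) (elimNat (λ (d : Nat) → Nat) 4 (λ (y : Nat) → λ (η : Nat) → η) 0))) (vcons Nat 0 0 (vnil Nat)))
  ~> vcons Nat 2 3 (vcons Nat 1 (succ (elimNat (λ (u : Nat) → Nat) 4 (λ (d : Nat) → λ (y : Nat) → y) 0)) (vcons Nat 0 0 (vnil Nat)))
  ~> vcons Nat 2 3 (vcons Nat 1 5 (vcons Nat 0 0 (vnil Nat)))
type:
  Vec Nat 3


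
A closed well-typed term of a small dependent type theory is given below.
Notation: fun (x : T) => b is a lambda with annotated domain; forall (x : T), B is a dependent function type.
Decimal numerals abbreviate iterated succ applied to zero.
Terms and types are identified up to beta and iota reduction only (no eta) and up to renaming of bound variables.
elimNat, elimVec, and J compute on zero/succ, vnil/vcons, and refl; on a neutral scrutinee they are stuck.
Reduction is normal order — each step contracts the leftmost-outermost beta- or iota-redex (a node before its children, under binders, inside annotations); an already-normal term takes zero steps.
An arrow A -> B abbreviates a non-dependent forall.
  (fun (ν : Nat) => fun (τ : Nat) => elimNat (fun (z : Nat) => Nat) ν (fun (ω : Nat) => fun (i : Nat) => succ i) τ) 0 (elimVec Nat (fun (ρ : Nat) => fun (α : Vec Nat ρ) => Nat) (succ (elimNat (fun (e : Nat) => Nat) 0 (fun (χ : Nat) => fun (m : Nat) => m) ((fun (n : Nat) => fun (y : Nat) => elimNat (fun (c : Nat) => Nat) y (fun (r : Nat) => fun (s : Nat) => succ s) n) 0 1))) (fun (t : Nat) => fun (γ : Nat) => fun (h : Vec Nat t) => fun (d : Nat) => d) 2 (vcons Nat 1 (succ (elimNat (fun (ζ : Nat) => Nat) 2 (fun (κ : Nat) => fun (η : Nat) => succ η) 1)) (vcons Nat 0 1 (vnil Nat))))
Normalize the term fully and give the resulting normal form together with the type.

normal form:
  1
the term's type:
  Nat
observation: 24 normal-order steps separate the term from its normal form.


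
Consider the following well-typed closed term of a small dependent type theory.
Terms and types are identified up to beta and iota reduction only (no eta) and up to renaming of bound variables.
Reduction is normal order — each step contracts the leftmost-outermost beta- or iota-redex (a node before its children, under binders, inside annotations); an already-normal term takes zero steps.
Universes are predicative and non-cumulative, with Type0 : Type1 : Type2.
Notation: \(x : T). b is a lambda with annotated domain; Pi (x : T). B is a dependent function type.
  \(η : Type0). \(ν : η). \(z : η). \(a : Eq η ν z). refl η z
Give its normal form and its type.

resulting normal form:
  \(η : Type0). \(ν : η). \(z : η). \(a : Eq η ν z). refl η z
inferred type:
  Pi (η : Type0). Pi (ν : η). Pi (z : η). Pi (a : Eq η ν z). Eq η z z
observation: no redex remains anywhere in the term; it is its own normal form.


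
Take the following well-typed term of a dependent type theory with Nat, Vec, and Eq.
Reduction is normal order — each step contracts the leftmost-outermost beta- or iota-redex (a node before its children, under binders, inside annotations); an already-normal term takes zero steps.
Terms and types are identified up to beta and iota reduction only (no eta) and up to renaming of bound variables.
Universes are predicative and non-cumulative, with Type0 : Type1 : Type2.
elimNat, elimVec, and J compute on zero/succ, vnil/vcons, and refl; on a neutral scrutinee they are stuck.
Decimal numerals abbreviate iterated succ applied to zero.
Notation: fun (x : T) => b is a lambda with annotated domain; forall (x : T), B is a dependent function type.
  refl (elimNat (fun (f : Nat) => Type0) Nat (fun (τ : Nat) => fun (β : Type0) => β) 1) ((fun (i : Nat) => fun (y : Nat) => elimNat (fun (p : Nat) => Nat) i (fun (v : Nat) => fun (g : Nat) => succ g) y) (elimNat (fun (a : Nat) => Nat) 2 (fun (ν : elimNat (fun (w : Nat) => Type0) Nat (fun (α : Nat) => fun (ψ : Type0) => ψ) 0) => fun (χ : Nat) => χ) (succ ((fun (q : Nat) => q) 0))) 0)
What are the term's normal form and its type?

normal form:
  refl Nat 2
the term's type:
  Eq Nat 2 2
observation: normalization takes exactly 13 steps under the normal-order strategy.


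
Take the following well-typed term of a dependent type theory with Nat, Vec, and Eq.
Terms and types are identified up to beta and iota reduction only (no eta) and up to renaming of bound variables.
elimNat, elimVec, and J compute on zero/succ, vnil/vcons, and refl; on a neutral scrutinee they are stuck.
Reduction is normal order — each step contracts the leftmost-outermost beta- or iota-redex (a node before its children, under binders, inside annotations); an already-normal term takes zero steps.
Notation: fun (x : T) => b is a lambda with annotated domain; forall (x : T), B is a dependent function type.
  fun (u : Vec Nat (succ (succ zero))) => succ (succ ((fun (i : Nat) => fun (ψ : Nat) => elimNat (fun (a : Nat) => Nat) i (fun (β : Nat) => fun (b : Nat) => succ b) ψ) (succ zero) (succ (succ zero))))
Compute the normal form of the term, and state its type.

normal form:
  fun (u : Vec Nat (succ (succ zero))) => succ (succ (succ (succ (succ zero))))
the term's type:
  forall (u : Vec Nat (succ (succ zero))), Nat
observation: the first redex contracted is a beta-redex; the normal form is reached in 9 normal-order steps.


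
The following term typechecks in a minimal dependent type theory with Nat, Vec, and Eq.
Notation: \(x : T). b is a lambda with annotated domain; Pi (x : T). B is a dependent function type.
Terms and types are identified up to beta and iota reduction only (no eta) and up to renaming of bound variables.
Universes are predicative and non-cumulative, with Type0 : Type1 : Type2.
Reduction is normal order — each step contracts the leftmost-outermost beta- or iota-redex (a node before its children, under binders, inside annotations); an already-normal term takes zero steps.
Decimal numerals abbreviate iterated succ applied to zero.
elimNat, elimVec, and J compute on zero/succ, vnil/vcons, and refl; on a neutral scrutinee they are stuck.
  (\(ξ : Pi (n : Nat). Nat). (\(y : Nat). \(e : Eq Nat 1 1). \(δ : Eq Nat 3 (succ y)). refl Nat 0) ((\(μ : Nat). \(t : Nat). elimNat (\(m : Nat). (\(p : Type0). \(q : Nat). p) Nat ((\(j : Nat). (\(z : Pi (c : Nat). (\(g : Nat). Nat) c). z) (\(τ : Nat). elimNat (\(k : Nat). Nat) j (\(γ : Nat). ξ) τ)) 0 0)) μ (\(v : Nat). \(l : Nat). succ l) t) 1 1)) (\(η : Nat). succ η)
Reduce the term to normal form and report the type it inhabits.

reduced normal form:
  \(ξ : Eq Nat 1 1). \(n : Eq Nat 3 3). refl Nat 0
the term's type:
  Pi (ξ : Eq Nat 1 1). Pi (n : Eq Nat 3 3). Eq Nat 0 0


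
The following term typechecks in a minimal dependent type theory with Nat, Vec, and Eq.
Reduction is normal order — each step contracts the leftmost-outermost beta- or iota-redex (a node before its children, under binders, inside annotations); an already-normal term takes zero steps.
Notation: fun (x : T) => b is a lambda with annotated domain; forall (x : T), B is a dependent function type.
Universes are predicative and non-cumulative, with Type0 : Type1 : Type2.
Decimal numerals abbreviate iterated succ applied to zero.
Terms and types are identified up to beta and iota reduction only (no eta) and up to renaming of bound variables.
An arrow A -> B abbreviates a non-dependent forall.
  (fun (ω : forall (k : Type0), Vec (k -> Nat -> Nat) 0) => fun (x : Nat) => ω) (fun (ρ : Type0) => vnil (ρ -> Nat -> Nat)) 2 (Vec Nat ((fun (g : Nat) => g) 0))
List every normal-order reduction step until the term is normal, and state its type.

reduction (normal order):
  (fun (ω : forall (k : Type0), Vec (k -> Nat -> Nat) 0) => fun (x : Nat) => ω) (fun (ρ : Type0) => vnil (ρ -> Nat -> Nat)) 2 (Vec Nat ((fun (g : Nat) => g) 0))
  ~> (fun (ω : Nat) => fun (k : Type0) => vnil (k -> Nat -> Nat)) 2 (Vec Nat ((fun (x : Nat) => x) 0))
  ~> (fun (ω : Type0) => vnil (ω -> Nat -> Nat)) (Vec Nat ((fun (k : Nat) => k) 0))
  ~> vnil (Vec Nat ((fun (ω : Nat) => ω) 0) -> Nat -> Nat)
  ~> vnil (Vec Nat 0 -> Nat -> Nat)
the term's type:
  Vec (Vec Nat 0 -> Nat -> Nat) 0


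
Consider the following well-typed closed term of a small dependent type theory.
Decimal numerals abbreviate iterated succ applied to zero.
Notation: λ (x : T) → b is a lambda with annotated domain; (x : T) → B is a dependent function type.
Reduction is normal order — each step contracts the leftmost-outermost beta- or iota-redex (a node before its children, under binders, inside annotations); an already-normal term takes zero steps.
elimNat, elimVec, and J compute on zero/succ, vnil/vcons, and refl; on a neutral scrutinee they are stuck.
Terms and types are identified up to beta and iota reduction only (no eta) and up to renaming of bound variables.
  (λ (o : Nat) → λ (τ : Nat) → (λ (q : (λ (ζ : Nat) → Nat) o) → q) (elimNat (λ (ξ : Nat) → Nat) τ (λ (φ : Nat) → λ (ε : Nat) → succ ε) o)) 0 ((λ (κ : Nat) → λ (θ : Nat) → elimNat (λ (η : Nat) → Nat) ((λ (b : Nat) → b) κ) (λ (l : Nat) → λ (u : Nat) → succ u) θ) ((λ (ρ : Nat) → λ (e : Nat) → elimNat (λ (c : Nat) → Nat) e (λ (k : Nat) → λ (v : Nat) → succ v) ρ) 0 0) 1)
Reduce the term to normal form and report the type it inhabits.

reduced normal form:
  1
the term's type:
  Nat
observation: contracting a beta-redex first, the term normalizes in 14 steps.


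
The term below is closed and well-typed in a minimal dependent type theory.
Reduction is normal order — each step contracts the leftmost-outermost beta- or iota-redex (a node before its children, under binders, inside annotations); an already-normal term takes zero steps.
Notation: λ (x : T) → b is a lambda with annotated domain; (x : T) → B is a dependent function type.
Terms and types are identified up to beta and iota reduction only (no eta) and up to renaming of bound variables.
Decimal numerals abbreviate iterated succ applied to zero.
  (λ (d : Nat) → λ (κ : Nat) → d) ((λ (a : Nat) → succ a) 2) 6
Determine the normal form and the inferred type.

resulting normal form:
  3
type:
  Nat
observation: normalization takes exactly 3 steps under the normal-order strategy.


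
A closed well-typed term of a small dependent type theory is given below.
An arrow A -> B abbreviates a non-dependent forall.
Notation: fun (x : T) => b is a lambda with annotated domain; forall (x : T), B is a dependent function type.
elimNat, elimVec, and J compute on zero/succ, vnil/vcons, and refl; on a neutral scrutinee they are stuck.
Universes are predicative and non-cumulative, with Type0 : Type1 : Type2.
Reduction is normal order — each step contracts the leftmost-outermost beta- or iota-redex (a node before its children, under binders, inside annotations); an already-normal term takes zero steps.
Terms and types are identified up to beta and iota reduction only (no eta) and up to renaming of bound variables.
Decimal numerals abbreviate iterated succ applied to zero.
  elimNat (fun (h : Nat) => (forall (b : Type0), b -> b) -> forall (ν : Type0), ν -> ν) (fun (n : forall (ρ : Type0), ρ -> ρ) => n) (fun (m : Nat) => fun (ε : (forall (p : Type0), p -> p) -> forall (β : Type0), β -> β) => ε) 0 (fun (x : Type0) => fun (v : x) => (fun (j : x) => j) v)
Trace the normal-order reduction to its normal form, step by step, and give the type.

normal-order reduction:
  elimNat (fun (h : Nat) => (forall (b : Type0), b -> b) -> forall (ν : Type0), ν -> ν) (fun (n : forall (ρ : Type0), ρ -> ρ) => n) (fun (m : Nat) => fun (ε : (forall (p : Type0), p -> p) -> forall (β : Type0), β -> β) => ε) 0 (fun (x : Type0) => fun (v : x) => (fun (j : x) => j) v)
  ~> (fun (h : forall (b : Type0), b -> b) => h) (fun (ν : Type0) => fun (n : ν) => (fun (ρ : ν) => ρ) n)
  ~> fun (h : Type0) => fun (b : h) => (fun (ν : h) => ν) b
  ~> fun (h : Type0) => fun (b : h) => b
the term's type:
  forall (h : Type0), h -> h


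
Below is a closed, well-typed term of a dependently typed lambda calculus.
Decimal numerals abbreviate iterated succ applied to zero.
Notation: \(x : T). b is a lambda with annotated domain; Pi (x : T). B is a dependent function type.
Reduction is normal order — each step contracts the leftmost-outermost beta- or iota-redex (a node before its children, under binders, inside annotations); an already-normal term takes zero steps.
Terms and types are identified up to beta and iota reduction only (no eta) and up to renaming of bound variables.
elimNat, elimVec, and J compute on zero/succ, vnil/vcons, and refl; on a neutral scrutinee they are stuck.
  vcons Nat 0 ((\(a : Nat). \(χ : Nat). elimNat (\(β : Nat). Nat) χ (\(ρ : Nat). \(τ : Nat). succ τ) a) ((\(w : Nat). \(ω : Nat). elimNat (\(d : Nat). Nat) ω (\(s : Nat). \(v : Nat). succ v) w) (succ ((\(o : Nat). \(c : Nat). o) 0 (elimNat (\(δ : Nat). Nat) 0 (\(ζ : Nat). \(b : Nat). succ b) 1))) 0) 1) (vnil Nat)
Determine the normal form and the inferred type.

normal form:
  vcons Nat 0 2 (vnil Nat)
inferred type:
  Vec Nat 1
observation: the first redex contracted is a beta-redex; the normal form is reached in 14 normal-order steps.


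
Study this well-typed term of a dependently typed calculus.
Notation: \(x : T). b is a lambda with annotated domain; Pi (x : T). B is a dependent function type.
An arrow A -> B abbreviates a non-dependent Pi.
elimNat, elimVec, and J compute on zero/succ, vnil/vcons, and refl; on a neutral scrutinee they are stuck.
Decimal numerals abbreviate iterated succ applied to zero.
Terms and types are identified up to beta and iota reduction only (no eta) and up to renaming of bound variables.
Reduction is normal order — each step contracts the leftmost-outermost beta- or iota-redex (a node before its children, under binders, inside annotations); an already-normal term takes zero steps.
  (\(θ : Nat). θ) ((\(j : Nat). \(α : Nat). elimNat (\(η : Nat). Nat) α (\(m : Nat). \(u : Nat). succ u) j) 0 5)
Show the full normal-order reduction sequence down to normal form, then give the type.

normal-order reduction sequence:
  (\(θ : Nat). θ) ((\(j : Nat). \(α : Nat). elimNat (\(η : Nat). Nat) α (\(m : Nat). \(u : Nat). succ u) j) 0 5)
  ~> (\(θ : Nat). \(j : Nat). elimNat (\(α : Nat). Nat) j (\(η : Nat). \(m : Nat). succ m) θ) 0 5
  ~> (\(θ : Nat). elimNat (\(j : Nat). Nat) θ (\(α : Nat). \(η : Nat). succ η) 0) 5
  ~> elimNat (\(θ : Nat). Nat) 5 (\(j : Nat). \(α : Nat). succ α) 0
  ~> 5
type:
  Nat
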